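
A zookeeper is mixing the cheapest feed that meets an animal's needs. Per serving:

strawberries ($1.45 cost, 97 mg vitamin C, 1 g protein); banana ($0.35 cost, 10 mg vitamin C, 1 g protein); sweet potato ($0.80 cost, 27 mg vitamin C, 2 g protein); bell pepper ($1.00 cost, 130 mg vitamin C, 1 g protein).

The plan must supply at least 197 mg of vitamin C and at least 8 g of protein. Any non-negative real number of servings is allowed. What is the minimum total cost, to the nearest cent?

Check every corner: each single food scaled to meet both minima, and each pair solved so both constraints bind.
strawberries only: max(197/97, 8/1) = 8 servings → $11.60.
banana only: max(197/10, 8/1) = 19.7 servings → $6.89.
sweet potato only: max(197/27, 8/2) = 7.296 servings → $5.84.
bell pepper only: max(197/130, 8/1) = 8 servings → $8.00.
strawberries + banana with both tight: 1.345 servings and 6.655 servings → $4.28.
strawberries + sweet potato with both tight: 1.066 servings and 3.467 servings → $4.32.
strawberries + bell pepper with both targets exact would need a negative amount; discard.
banana + sweet potato: intersection lies outside the first quadrant.
banana + bell pepper with both tight: 7.025 servings and 0.975 servings → $3.43.
sweet potato + bell pepper with both tight: 3.618 servings and 0.7639 servings → $3.66.
So the least-cost plan costs $3.43.

$3.43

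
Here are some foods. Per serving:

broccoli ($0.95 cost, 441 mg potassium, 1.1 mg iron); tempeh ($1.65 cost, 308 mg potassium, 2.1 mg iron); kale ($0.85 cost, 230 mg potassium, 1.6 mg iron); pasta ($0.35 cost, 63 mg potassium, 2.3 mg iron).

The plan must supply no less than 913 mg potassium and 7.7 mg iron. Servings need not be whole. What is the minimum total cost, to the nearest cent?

An LP optimum is at a vertex; with two nutrient constraints at most two foods are used. Check each candidate.
broccoli only: max(913/441, 7.7/1.1) = 7 servings → $6.65.
tempeh only: max(913/308, 7.7/2.1) = 3.667 servings → $6.05.
kale only: max(913/230, 7.7/1.6) = 4.812 servings → $4.09.
pasta only: max(913/63, 7.7/2.3) = 14.49 servings → $5.07.
broccoli + tempeh with both targets exact would need a negative amount; discard.
broccoli + kale: intersection lies outside the first quadrant.
broccoli + pasta with both tight: 1.709 servings and 2.531 servings → $2.51.
tempeh + kale: intersection lies outside the first quadrant.
tempeh + pasta with both tight: 2.803 servings and 0.7886 servings → $4.90.
kale + pasta with both tight: 3.771 servings and 0.7244 servings → $3.46.
Cheapest feasible corner: $2.51.

$2.51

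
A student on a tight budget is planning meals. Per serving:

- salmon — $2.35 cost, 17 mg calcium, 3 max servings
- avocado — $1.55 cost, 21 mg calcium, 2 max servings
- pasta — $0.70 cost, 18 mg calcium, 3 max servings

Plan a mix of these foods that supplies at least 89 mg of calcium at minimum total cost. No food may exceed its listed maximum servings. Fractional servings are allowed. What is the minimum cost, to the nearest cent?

$4.68

Cost per mg of calcium: pasta $0.0389, avocado $0.0738, salmon $0.1382.
Take 3 servings of pasta: +54.0 mg calcium for $2.10 (total $2.10, still need 35.0 mg).
Take 1.667 servings of avocado: +35.0 mg calcium for $2.58 (total $4.68, still need 0.0 mg).
Greedy by cheapest-per-mg is optimal for a single linear constraint, so the minimum cost is $4.68.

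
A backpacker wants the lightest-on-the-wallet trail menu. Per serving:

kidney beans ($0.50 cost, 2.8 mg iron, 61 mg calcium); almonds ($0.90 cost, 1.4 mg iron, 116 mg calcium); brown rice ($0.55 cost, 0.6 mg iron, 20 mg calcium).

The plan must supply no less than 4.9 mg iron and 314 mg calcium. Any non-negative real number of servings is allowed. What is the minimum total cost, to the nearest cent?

$2.45

An LP optimum is at a vertex; with two nutrient constraints at most two foods are used. Check each candidate.
kidney beans only: max(4.9/2.8, 314/61) = 5.148 servings → $2.57.
almonds only: max(4.9/1.4, 314/116) = 3.5 servings → $3.15.
brown rice only: max(4.9/0.6, 314/20) = 15.7 servings → $8.63.
kidney beans + almonds with both tight: 0.538 servings and 2.424 servings → $2.45.
kidney beans + brown rice: intersection lies outside the first quadrant.
almonds + brown rice with both tight: 2.173 servings and 3.096 servings → $3.66.
So the least-cost plan costs $2.45.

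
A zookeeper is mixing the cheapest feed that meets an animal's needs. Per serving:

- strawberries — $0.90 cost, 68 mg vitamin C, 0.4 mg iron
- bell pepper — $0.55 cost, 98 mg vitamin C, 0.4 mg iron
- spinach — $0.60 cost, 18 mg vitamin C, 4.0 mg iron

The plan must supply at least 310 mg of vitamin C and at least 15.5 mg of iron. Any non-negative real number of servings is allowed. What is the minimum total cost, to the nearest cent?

$3.55

Check every corner: each single food scaled to meet both minima, and each pair solved so both constraints bind.
strawberries only: max(310/68, 15.5/0.4) = 38.75 servings → $34.88.
bell pepper only: max(310/98, 15.5/0.4) = 38.75 servings → $21.31.
spinach only: max(310/18, 15.5/4.0) = 17.22 servings → $10.33.
strawberries + bell pepper with both targets exact would need a negative amount; discard.
strawberries + spinach with both tight: 3.629 servings and 3.512 servings → $5.37.
bell pepper + spinach with both tight: 2.497 servings and 3.625 servings → $3.55.
So the least-cost plan costs $3.55.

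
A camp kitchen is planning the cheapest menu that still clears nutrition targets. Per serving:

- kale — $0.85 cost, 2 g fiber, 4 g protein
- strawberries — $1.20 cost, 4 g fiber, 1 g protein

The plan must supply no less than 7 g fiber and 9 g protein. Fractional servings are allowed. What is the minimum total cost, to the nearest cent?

This is a tiny linear program; its minimum lies at a vertex of the feasible set. List the vertices and price them.
kale only: max(7/2, 9/4) = 3.5 servings → $2.98.
strawberries only: max(7/4, 9/1) = 9 servings → $10.80.
kale + strawberries with both tight: 2.071 servings and 0.7143 servings → $2.62.
So the least-cost plan costs $2.62.

$2.62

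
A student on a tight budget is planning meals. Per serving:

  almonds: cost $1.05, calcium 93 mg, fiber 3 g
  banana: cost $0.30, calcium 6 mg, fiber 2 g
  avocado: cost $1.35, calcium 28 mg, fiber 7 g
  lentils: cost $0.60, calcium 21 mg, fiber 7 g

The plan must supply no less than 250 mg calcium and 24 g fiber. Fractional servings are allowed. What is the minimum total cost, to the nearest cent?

$3.74

A basic optimal solution has at most two foods positive. Try each food alone and each pair with both targets met exactly.
almonds only: max(250/93, 24/3) = 8 servings → $8.40.
banana only: max(250/6, 24/2) = 41.67 servings → $12.50.
avocado only: max(250/28, 24/7) = 8.929 servings → $12.05.
lentils only: max(250/21, 24/7) = 11.9 servings → $7.14.
almonds + banana with both tight: 2.119 servings and 8.821 servings → $4.87.
almonds + avocado with both tight: 1.901 servings and 2.614 servings → $5.52.
almonds + lentils with both tight: 2.119 servings and 2.52 servings → $3.74.
banana + avocado: the both-tight solution has a negative serving — not a feasible corner.
banana + lentils (both tight): parallel constraints — no distinct corner.
avocado + lentils with both targets exact would need a negative amount; discard.
So the least-cost plan costs $3.74.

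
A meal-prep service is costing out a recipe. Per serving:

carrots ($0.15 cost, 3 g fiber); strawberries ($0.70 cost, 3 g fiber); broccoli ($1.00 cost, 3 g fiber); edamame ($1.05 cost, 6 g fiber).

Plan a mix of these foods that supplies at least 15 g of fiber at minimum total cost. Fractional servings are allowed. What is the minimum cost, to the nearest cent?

$0.75

Cost per g of fiber: carrots $0.0500, edamame $0.1750, strawberries $0.2333, broccoli $0.3333.
With no serving limits, use only carrots: 15 g / 3 g = 5 servings × $0.15 = $0.75.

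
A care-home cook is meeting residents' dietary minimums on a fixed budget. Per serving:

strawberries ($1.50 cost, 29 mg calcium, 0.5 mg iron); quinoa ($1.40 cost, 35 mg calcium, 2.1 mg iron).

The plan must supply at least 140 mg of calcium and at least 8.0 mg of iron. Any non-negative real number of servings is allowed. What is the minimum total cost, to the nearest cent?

$5.60

An LP optimum is at a vertex; with two nutrient constraints at most two foods are used. Check each candidate.
strawberries only: max(140/29, 8.0/0.5) = 16 servings → $24.00.
quinoa only: max(140/35, 8.0/2.1) = 4 servings → $5.60.
strawberries + quinoa with both tight: 0.3226 servings and 3.733 servings → $5.71.
So the least-cost plan costs $5.60.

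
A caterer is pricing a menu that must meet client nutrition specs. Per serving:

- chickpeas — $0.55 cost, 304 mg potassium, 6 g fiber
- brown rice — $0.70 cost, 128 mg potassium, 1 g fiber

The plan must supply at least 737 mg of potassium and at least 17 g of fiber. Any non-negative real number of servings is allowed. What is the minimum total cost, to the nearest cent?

$1.56

With two linear requirements the optimum uses one or two foods; enumerate the corners.
chickpeas only: max(737/304, 17/6) = 2.833 servings → $1.56.
brown rice only: max(737/128, 17/1) = 17 servings → $11.90.
chickpeas + brown rice: intersection lies outside the first quadrant.
So the least-cost plan costs $1.56.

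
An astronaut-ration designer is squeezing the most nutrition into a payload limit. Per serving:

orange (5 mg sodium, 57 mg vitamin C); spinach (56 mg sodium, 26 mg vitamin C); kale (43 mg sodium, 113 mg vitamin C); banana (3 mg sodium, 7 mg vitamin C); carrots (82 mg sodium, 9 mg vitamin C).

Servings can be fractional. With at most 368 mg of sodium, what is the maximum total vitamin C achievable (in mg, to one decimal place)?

4195.2 mg

Vitamin C per mg sodium: orange 11.4, kale 2.628, banana 2.333, spinach 0.4643, carrots 0.1098.
With no serving limits, spend the whole sodium allowance on orange: 368 mg / 5 mg × 57 mg = 4195.2 mg.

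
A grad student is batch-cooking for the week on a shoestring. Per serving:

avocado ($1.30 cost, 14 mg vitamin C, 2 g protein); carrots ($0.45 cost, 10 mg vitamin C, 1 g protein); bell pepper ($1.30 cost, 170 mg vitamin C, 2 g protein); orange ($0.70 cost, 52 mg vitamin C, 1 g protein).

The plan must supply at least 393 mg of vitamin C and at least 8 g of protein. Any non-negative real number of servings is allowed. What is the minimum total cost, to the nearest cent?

Minimising a linear cost over {vitamin C ≥ 393, protein ≥ 8, servings ≥ 0} — the optimum is at a vertex, using one or two foods.
avocado only: max(393/14, 8/2) = 28.07 servings → $36.49.
carrots only: max(393/10, 8/1) = 39.3 servings → $17.68.
bell pepper only: max(393/170, 8/2) = 4 servings → $5.20.
orange only: max(393/52, 8/1) = 8 servings → $5.60.
avocado + carrots: intersection lies outside the first quadrant.
avocado + bell pepper with both tight: 1.84 servings and 2.16 servings → $5.20.
avocado + orange with both tight: 0.2556 servings and 7.489 servings → $5.57.
carrots + bell pepper with both tight: 3.827 servings and 2.087 servings → $4.43.
carrots + orange with both tight: 0.5476 servings and 7.452 servings → $5.46.
bell pepper + orange with both targets exact would need a negative amount; discard.
Cheapest feasible corner: $4.43.

$4.43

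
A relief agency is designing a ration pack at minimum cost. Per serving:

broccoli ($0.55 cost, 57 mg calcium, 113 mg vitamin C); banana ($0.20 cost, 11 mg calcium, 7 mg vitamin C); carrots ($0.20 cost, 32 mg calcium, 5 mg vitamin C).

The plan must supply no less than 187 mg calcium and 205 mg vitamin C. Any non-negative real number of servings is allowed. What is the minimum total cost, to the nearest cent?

$1.50

broccoli only: max(187/57, 205/113) = 3.281 servings → $1.80.
banana only: max(187/11, 205/7) = 29.29 servings → $5.86.
carrots only: max(187/32, 205/5) = 41 servings → $8.20.
broccoli + banana with both tight: 1.121 servings and 11.19 servings → $2.85.
broccoli + carrots with both tight: 1.689 servings and 2.836 servings → $1.50.
banana + carrots: intersection lies outside the first quadrant.
The minimum over all feasible corners is $1.50.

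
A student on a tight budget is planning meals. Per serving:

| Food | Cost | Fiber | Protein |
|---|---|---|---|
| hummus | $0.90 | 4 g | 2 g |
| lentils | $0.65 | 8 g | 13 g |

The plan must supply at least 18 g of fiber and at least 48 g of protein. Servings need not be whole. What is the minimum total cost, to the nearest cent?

Check every corner: each single food scaled to meet both minima, and each pair solved so both constraints bind.
hummus only: max(18/4, 48/2) = 24 servings → $21.60.
lentils only: max(18/8, 48/13) = 3.692 servings → $2.40.
hummus + lentils: the both-tight solution has a negative serving — not a feasible corner.
Cheapest feasible corner: $2.40.

$2.40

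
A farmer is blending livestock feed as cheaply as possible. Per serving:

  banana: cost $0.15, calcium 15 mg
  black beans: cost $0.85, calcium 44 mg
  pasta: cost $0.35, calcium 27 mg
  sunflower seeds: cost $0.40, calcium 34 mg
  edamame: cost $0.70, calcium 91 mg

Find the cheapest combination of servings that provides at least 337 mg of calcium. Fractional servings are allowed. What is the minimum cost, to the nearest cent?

Cost per mg of calcium: edamame $0.0077, banana $0.0100, sunflower seeds $0.0118, pasta $0.0130, black beans $0.0193.
With no serving limits, use only edamame: 337 mg / 91 mg = 3.703 servings × $0.70 = $2.59.

$2.59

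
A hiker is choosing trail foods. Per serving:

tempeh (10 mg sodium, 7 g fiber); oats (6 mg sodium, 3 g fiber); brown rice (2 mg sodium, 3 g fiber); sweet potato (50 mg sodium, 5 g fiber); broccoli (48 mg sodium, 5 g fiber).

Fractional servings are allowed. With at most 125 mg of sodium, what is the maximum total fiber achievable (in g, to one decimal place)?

187.5 g

Fiber per mg sodium: brown rice 1.5, tempeh 0.7, oats 0.5, broccoli 0.1042, sweet potato 0.1.
With no serving limits, spend the whole sodium allowance on brown rice: 125 mg / 2 mg × 3 g = 187.5 g.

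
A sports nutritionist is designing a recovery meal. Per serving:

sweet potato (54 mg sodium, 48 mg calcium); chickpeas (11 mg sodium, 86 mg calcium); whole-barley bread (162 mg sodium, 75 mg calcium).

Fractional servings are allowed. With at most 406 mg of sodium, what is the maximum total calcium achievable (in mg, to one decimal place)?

3174.2 mg

Calcium per mg sodium: chickpeas 7.818, sweet potato 0.8889, whole-barley bread 0.463.
With no serving limits, spend the whole sodium allowance on chickpeas: 406 mg / 11 mg × 86 mg = 3174.2 mg.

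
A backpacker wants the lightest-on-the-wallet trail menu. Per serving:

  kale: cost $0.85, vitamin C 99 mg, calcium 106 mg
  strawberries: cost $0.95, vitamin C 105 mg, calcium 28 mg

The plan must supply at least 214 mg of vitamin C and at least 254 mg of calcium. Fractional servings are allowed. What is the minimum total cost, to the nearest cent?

Minimising a linear cost over {vitamin C ≥ 214, calcium ≥ 254, servings ≥ 0} — the optimum is at a vertex, using one or two foods.
kale only: max(214/99, 254/106) = 2.396 servings → $2.04.
strawberries only: max(214/105, 254/28) = 9.071 servings → $8.62.
kale + strawberries: the both-tight solution has a negative serving — not a feasible corner.
Cheapest feasible corner: $2.04.

$2.04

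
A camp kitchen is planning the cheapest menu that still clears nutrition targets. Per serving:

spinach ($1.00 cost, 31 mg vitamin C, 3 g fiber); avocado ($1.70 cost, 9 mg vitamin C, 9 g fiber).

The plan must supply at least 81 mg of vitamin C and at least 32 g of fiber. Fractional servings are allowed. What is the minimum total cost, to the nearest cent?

This is a tiny linear program; its minimum lies at a vertex of the feasible set. List the vertices and price them.
spinach only: max(81/31, 32/3) = 10.67 servings → $10.67.
avocado only: max(81/9, 32/9) = 9 servings → $15.30.
spinach + avocado with both tight: 1.75 servings and 2.972 servings → $6.80.
Cheapest feasible corner: $6.80.

$6.80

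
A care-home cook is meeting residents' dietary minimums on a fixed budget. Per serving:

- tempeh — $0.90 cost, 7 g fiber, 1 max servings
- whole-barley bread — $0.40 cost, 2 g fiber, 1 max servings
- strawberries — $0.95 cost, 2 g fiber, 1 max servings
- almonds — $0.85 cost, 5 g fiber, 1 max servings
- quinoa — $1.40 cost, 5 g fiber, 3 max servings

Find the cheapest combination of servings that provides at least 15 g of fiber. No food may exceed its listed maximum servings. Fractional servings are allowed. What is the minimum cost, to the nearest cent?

$2.43

Cost per g of fiber: tempeh $0.1286, almonds $0.1700, whole-barley bread $0.2000, quinoa $0.2800, strawberries $0.4750.
Take 1 serving of tempeh: +7.0 g fiber for $0.90 (total $0.90, still need 8.0 g).
Take 1 serving of almonds: +5.0 g fiber for $0.85 (total $1.75, still need 3.0 g).
Take 1 serving of whole-barley bread: +2.0 g fiber for $0.40 (total $2.15, still need 1.0 g).
Take 0.2 servings of quinoa: +1.0 g fiber for $0.28 (total $2.43, still need 0.0 g).
Greedy by cheapest-per-g is optimal for a single linear constraint, so the minimum cost is $2.43.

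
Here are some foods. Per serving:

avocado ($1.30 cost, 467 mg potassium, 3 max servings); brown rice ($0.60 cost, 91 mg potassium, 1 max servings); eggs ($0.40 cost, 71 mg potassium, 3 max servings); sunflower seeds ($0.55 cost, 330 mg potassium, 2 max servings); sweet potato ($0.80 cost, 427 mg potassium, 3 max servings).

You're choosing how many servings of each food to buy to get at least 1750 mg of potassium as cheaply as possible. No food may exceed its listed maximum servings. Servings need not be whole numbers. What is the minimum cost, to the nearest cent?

Cost per mg of potassium: sunflower seeds $0.0017, sweet potato $0.0019, avocado $0.0028, eggs $0.0056, brown rice $0.0066.
Take 2 servings of sunflower seeds: +660.0 mg potassium for $1.10 (total $1.10, still need 1090.0 mg).
Take 2.553 servings of sweet potato: +1090.0 mg potassium for $2.04 (total $3.14, still need 0.0 mg).
Greedy by cheapest-per-mg is optimal for a single linear constraint, so the minimum cost is $3.14.

$3.14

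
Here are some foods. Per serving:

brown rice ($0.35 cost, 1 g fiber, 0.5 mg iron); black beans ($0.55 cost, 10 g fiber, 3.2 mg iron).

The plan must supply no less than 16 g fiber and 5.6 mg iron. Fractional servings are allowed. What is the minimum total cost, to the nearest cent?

$0.96

Compare the cost at each extreme point of the feasible region.
brown rice only: max(16/1, 5.6/0.5) = 16 servings → $5.60.
black beans only: max(16/10, 5.6/3.2) = 1.75 servings → $0.96.
brown rice + black beans with both tight: 2.667 servings and 1.333 servings → $1.67.
So the least-cost plan costs $0.96.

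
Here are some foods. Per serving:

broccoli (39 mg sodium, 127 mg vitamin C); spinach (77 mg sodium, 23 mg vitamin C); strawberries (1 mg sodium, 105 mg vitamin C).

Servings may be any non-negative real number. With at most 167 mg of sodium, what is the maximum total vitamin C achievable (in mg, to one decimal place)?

Vitamin C per mg sodium: strawberries 105, broccoli 3.256, spinach 0.2987.
With no serving limits, spend the whole sodium allowance on strawberries: 167 mg / 1 mg × 105 mg = 17535.0 mg.

17535.0 mg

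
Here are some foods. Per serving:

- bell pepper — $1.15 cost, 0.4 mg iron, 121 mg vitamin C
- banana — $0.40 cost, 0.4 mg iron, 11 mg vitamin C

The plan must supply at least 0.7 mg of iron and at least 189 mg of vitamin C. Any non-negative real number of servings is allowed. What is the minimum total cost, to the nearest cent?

This is a tiny linear program; its minimum lies at a vertex of the feasible set. List the vertices and price them.
bell pepper only: max(0.7/0.4, 189/121) = 1.75 servings → $2.01.
banana only: max(0.7/0.4, 189/11) = 17.18 servings → $6.87.
bell pepper + banana with both tight: 1.543 servings and 0.2068 servings → $1.86.
The minimum over all feasible corners is $1.86.

$1.86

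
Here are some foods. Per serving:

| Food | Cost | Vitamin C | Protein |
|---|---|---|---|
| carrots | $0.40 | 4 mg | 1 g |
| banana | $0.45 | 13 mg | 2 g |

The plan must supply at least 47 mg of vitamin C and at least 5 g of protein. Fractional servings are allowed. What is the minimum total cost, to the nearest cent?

$1.63

An LP optimum is at a vertex; with two nutrient constraints at most two foods are used. Check each candidate.
carrots only: max(47/4, 5/1) = 11.75 servings → $4.70.
banana only: max(47/13, 5/2) = 3.615 servings → $1.63.
carrots + banana: the both-tight solution has a negative serving — not a feasible corner.
The minimum over all feasible corners is $1.63.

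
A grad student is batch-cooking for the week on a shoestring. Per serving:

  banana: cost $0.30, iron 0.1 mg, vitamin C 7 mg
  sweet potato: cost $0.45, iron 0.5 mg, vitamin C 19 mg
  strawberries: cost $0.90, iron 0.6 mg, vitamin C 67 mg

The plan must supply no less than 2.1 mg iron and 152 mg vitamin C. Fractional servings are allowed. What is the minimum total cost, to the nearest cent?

$2.48

banana only: max(2.1/0.1, 152/7) = 21.71 servings → $6.51.
sweet potato only: max(2.1/0.5, 152/19) = 8 servings → $3.60.
strawberries only: max(2.1/0.6, 152/67) = 3.5 servings → $3.15.
banana + sweet potato with both targets exact would need a negative amount; discard.
banana + strawberries with both tight: 19.8 servings and 0.2 servings → $6.12.
sweet potato + strawberries with both tight: 2.24 servings and 1.633 servings → $2.48.
The minimum over all feasible corners is $2.48.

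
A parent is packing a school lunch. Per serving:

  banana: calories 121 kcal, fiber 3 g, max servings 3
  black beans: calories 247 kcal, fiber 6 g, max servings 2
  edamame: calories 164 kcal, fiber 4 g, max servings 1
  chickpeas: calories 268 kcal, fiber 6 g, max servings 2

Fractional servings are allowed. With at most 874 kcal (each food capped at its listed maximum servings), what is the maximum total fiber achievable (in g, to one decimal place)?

Fiber per kcal: banana 0.02479, edamame 0.02439, black beans 0.02429, chickpeas 0.02239.
Take 3 servings of banana: uses 363 kcal, +9.0 g fiber (running total 9.0 g).
Take 1 serving of edamame: uses 164 kcal, +4.0 g fiber (running total 13.0 g).
Take 1.405 servings of black beans: uses 347 kcal, +8.4 g fiber (running total 21.4 g).
Greedy by best ratio exhausts the calories allowance optimally: 21.4 g.

21.4 g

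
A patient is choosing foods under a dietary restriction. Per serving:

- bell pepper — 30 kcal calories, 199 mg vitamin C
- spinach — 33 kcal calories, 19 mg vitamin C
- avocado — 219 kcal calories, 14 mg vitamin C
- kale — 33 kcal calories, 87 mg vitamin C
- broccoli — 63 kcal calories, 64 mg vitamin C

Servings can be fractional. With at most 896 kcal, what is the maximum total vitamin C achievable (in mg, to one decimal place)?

Vitamin C per kcal: bell pepper 6.633, kale 2.636, broccoli 1.016, spinach 0.5758, avocado 0.06393.
With no serving limits, spend the whole calories allowance on bell pepper: 896 kcal / 30 kcal × 199 mg = 5943.5 mg.

5943.5 mg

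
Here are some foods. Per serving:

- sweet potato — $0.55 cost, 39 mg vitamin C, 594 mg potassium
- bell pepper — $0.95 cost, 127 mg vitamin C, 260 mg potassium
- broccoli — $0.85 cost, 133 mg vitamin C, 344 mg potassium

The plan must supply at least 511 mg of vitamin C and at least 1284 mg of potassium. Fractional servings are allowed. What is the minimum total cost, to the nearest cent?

$3.27

sweet potato only: max(511/39, 1284/594) = 13.1 servings → $7.21.
bell pepper only: max(511/127, 1284/260) = 4.938 servings → $4.69.
broccoli only: max(511/133, 1284/344) = 3.842 servings → $3.27.
sweet potato + bell pepper with both tight: 0.4626 servings and 3.882 servings → $3.94.
sweet potato + broccoli: the both-tight solution has a negative serving — not a feasible corner.
bell pepper + broccoli with both tight: 0.5503 servings and 3.317 servings → $3.34.
Cheapest feasible corner: $3.27.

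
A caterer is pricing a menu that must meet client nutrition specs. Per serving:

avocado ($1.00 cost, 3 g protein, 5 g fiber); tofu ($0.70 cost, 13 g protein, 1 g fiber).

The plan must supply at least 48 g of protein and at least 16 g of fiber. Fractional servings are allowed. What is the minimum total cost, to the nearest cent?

$4.75

For a min-cost LP with two ≥-constraints, a basic feasible solution has at most two positive variables.
avocado only: max(48/3, 16/5) = 16 servings → $16.00.
tofu only: max(48/13, 16/1) = 16 servings → $11.20.
avocado + tofu with both tight: 2.581 servings and 3.097 servings → $4.75.
Cheapest feasible corner: $4.75.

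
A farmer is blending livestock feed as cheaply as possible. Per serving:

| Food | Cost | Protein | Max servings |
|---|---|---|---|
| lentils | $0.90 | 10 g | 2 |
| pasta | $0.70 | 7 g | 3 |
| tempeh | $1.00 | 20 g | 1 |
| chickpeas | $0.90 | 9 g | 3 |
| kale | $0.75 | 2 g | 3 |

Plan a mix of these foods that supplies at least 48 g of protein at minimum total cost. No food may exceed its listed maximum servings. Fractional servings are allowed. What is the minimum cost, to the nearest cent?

$3.60

Cost per g of protein: tempeh $0.0500, lentils $0.0900, pasta $0.1000, chickpeas $0.1000, kale $0.3750.
Take 1 serving of tempeh: +20.0 g protein for $1.00 (total $1.00, still need 28.0 g).
Take 2 servings of lentils: +20.0 g protein for $1.80 (total $2.80, still need 8.0 g).
Take 1.143 servings of pasta: +8.0 g protein for $0.80 (total $3.60, still need 0.0 g).
Greedy by cheapest-per-g is optimal for a single linear constraint, so the minimum cost is $3.60.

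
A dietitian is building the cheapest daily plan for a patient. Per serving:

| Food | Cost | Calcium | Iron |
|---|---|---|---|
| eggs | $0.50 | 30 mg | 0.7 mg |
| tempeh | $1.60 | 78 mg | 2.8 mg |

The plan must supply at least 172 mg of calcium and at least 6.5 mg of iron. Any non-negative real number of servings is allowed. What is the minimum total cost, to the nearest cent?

$3.71

Two binding constraints pin down two serving amounts, so the optimal mix uses at most two foods. The candidates are each food alone (scaled to the tighter of calcium/iron) and each pair with both constraints tight.
eggs only: max(172/30, 6.5/0.7) = 9.286 servings → $4.64.
tempeh only: max(172/78, 6.5/2.8) = 2.321 servings → $3.71.
eggs + tempeh: intersection lies outside the first quadrant.
So the least-cost plan costs $3.71.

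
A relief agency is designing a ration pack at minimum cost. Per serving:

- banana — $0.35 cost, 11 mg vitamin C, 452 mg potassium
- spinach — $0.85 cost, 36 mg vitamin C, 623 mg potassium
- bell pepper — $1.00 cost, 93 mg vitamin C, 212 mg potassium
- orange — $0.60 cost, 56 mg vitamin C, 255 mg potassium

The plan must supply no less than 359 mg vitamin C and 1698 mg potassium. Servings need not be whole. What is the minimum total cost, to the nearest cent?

Two binding constraints pin down two serving amounts, so the optimal mix uses at most two foods. The candidates are each food alone (scaled to the tighter of vitamin C/potassium) and each pair with both constraints tight.
banana only: max(359/11, 1698/452) = 32.64 servings → $11.42.
spinach only: max(359/36, 1698/623) = 9.972 servings → $8.48.
bell pepper only: max(359/93, 1698/212) = 8.009 servings → $8.01.
orange only: max(359/56, 1698/255) = 6.659 servings → $4.00.
banana + spinach: intersection lies outside the first quadrant.
banana + bell pepper with both tight: 2.06 servings and 3.617 servings → $4.34.
banana + orange with both tight: 0.1574 servings and 6.38 servings → $3.88.
spinach + bell pepper with both tight: 1.626 servings and 3.231 servings → $4.61.
spinach + orange with both tight: 0.1378 servings and 6.322 servings → $3.91.
bell pepper + orange: intersection lies outside the first quadrant.
So the least-cost plan costs $3.88.

$3.88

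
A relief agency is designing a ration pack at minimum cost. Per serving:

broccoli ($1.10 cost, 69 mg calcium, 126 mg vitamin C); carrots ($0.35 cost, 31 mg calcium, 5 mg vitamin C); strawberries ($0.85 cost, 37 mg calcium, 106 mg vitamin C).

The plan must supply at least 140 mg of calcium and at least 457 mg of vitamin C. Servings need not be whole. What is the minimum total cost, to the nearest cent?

$3.66

For a min-cost LP with two ≥-constraints, a basic feasible solution has at most two positive variables.
broccoli only: max(140/69, 457/126) = 3.627 servings → $3.99.
carrots only: max(140/31, 457/5) = 91.4 servings → $31.99.
strawberries only: max(140/37, 457/106) = 4.311 servings → $3.66.
broccoli + carrots: intersection lies outside the first quadrant.
broccoli + strawberries: intersection lies outside the first quadrant.
carrots + strawberries: intersection lies outside the first quadrant.
Cheapest feasible corner: $3.66.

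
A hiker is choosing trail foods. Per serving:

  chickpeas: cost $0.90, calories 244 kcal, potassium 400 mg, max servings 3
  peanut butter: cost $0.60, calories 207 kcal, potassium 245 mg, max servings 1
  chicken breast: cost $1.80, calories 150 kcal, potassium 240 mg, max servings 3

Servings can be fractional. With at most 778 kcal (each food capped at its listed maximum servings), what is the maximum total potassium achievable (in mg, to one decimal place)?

Potassium per kcal: chickpeas 1.639, chicken breast 1.6, peanut butter 1.184.
Take 3 servings of chickpeas: uses 732 kcal, +1200.0 mg potassium (running total 1200.0 mg).
Take 0.3067 servings of chicken breast: uses 46 kcal, +73.6 mg potassium (running total 1273.6 mg).
Greedy by best ratio exhausts the calories allowance optimally: 1273.6 mg.

1273.6 mg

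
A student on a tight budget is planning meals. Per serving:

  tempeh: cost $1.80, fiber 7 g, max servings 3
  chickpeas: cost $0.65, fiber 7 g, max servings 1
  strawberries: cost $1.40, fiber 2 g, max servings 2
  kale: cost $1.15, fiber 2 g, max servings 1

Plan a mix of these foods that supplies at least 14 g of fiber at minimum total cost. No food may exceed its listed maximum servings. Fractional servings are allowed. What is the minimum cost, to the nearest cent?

$2.45

Cost per g of fiber: chickpeas $0.0929, tempeh $0.2571, kale $0.5750, strawberries $0.7000.
Take 1 serving of chickpeas: +7.0 g fiber for $0.65 (total $0.65, still need 7.0 g).
Take 1 serving of tempeh: +7.0 g fiber for $1.80 (total $2.45, still need 0.0 g).
Greedy by cheapest-per-g is optimal for a single linear constraint, so the minimum cost is $2.45.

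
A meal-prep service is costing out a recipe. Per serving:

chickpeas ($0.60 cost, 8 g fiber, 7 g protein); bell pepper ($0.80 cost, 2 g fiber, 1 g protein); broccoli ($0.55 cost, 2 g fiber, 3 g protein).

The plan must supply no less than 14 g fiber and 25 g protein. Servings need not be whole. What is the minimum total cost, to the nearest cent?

chickpeas only: max(14/8, 25/7) = 3.571 servings → $2.14.
bell pepper only: max(14/2, 25/1) = 25 servings → $20.00.
broccoli only: max(14/2, 25/3) = 8.333 servings → $4.58.
chickpeas + bell pepper: the both-tight solution has a negative serving — not a feasible corner.
chickpeas + broccoli: the both-tight solution has a negative serving — not a feasible corner.
bell pepper + broccoli with both targets exact would need a negative amount; discard.
The minimum over all feasible corners is $2.14.

$2.14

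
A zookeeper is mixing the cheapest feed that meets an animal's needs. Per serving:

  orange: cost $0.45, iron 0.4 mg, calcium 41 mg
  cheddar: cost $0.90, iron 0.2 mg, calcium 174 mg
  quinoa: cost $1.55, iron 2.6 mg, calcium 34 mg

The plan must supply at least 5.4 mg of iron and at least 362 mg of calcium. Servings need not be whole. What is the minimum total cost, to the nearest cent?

Compare the cost at each extreme point of the feasible region.
orange only: max(5.4/0.4, 362/41) = 13.5 servings → $6.08.
cheddar only: max(5.4/0.2, 362/174) = 27 servings → $24.30.
quinoa only: max(5.4/2.6, 362/34) = 10.65 servings → $16.50.
orange + cheddar: the both-tight solution has a negative serving — not a feasible corner.
orange + quinoa with both tight: 8.146 servings and 0.8237 servings → $4.94.
cheddar + quinoa with both tight: 1.7 servings and 1.946 servings → $4.55.
So the least-cost plan costs $4.55.

$4.55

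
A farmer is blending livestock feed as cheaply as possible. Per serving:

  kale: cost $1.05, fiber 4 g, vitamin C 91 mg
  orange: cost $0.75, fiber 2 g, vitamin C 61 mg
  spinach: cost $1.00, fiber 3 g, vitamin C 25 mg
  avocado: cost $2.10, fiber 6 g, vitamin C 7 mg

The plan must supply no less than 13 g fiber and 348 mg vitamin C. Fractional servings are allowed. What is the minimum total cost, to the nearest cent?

$4.02

Two binding constraints pin down two serving amounts, so the optimal mix uses at most two foods. The candidates are each food alone (scaled to the tighter of fiber/vitamin C) and each pair with both constraints tight.
kale only: max(13/4, 348/91) = 3.824 servings → $4.02.
orange only: max(13/2, 348/61) = 6.5 servings → $4.88.
spinach only: max(13/3, 348/25) = 13.92 servings → $13.92.
avocado only: max(13/6, 348/7) = 49.71 servings → $104.40.
kale + orange with both tight: 1.565 servings and 3.371 servings → $4.17.
kale + spinach: the both-tight solution has a negative serving — not a feasible corner.
kale + avocado with both targets exact would need a negative amount; discard.
orange + spinach with both tight: 5.406 servings and 0.7293 servings → $4.78.
orange + avocado with both tight: 5.673 servings and 0.2756 servings → $4.83.
spinach + avocado: the both-tight solution has a negative serving — not a feasible corner.
The minimum over all feasible corners is $4.02.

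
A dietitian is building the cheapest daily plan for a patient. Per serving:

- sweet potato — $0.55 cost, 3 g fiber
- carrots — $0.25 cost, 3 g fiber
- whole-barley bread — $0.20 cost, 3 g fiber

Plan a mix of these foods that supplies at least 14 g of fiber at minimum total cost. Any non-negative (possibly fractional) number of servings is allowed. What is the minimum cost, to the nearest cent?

Cost per g of fiber: whole-barley bread $0.0667, carrots $0.0833, sweet potato $0.1833.
With no serving limits, use only whole-barley bread: 14 g / 3 g = 4.667 servings × $0.20 = $0.93.

$0.93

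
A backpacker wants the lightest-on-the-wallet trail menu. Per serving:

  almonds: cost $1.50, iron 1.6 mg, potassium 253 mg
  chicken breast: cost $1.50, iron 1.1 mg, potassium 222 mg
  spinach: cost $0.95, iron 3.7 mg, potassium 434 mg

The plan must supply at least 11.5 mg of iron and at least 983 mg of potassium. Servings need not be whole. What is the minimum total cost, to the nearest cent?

$2.95

A basic optimal solution has at most two foods positive. Try each food alone and each pair with both targets met exactly.
almonds only: max(11.5/1.6, 983/253) = 7.188 servings → $10.78.
chicken breast only: max(11.5/1.1, 983/222) = 10.45 servings → $15.68.
spinach only: max(11.5/3.7, 983/434) = 3.108 servings → $2.95.
almonds + chicken breast: intersection lies outside the first quadrant.
almonds + spinach: intersection lies outside the first quadrant.
chicken breast + spinach: the both-tight solution has a negative serving — not a feasible corner.
So the least-cost plan costs $2.95.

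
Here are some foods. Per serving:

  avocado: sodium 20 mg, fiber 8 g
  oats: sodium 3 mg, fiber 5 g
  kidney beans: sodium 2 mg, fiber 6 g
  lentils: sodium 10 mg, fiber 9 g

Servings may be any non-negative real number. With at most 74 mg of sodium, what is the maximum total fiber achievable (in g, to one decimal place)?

Fiber per mg sodium: kidney beans 3, oats 1.667, lentils 0.9, avocado 0.4.
With no serving limits, spend the whole sodium allowance on kidney beans: 74 mg / 2 mg × 6 g = 222.0 g.

222.0 g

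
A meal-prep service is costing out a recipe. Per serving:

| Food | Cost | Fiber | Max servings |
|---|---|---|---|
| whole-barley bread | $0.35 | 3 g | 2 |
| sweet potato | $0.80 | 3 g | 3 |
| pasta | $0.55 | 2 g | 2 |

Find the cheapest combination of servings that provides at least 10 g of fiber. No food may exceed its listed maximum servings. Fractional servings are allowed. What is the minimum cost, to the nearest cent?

Cost per g of fiber: whole-barley bread $0.1167, sweet potato $0.2667, pasta $0.2750.
Take 2 servings of whole-barley bread: +6.0 g fiber for $0.70 (total $0.70, still need 4.0 g).
Take 1.333 servings of sweet potato: +4.0 g fiber for $1.07 (total $1.77, still need 0.0 g).
Filling from the cheapest source first is optimal under one linear minimum: $1.77.

$1.77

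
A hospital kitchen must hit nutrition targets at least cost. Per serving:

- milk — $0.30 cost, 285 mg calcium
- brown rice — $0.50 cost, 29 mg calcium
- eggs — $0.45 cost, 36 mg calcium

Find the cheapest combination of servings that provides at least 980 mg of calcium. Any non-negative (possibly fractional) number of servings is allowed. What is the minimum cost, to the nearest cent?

$1.03

Cost per mg of calcium: milk $0.0011, eggs $0.0125, brown rice $0.0172.
With no serving limits, use only milk: 980 mg / 285 mg = 3.439 servings × $0.30 = $1.03.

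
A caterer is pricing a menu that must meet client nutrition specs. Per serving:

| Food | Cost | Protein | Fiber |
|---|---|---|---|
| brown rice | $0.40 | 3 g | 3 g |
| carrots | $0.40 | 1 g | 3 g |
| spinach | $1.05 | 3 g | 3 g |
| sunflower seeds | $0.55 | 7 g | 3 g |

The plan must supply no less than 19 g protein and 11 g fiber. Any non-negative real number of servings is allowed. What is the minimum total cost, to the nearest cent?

With two linear requirements the optimum uses one or two foods; enumerate the corners.
brown rice only: max(19/3, 11/3) = 6.333 servings → $2.53.
carrots only: max(19/1, 11/3) = 19 servings → $7.60.
spinach only: max(19/3, 11/3) = 6.333 servings → $6.65.
sunflower seeds only: max(19/7, 11/3) = 3.667 servings → $2.02.
brown rice + carrots: intersection lies outside the first quadrant.
brown rice + spinach (both tight): parallel constraints — no distinct corner.
brown rice + sunflower seeds with both tight: 1.667 servings and 2 servings → $1.77.
carrots + spinach: the both-tight solution has a negative serving — not a feasible corner.
carrots + sunflower seeds with both tight: 1.111 servings and 2.556 servings → $1.85.
spinach + sunflower seeds with both tight: 1.667 servings and 2 servings → $2.85.
So the least-cost plan costs $1.77.

$1.77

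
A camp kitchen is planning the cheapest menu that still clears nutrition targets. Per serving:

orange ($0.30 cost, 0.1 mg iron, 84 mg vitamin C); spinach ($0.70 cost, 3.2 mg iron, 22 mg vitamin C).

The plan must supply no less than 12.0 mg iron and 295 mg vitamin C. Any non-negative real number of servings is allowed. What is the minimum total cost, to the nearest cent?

$3.33

This is a tiny linear program; its minimum lies at a vertex of the feasible set. List the vertices and price them.
orange only: max(12.0/0.1, 295/84) = 120 servings → $36.00.
spinach only: max(12.0/3.2, 295/22) = 13.41 servings → $9.39.
orange + spinach with both tight: 2.551 servings and 3.67 servings → $3.33.
So the least-cost plan costs $3.33.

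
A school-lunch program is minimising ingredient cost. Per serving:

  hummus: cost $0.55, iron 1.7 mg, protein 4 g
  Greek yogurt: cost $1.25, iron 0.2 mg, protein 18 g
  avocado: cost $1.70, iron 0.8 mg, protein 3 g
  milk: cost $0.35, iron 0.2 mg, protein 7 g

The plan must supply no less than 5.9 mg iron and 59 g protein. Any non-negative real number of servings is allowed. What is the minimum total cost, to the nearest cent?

Check every corner: each single food scaled to meet both minima, and each pair solved so both constraints bind.
hummus only: max(5.9/1.7, 59/4) = 14.75 servings → $8.11.
Greek yogurt only: max(5.9/0.2, 59/18) = 29.5 servings → $36.88.
avocado only: max(5.9/0.8, 59/3) = 19.67 servings → $33.43.
milk only: max(5.9/0.2, 59/7) = 29.5 servings → $10.32.
hummus + Greek yogurt with both tight: 3.168 servings and 2.574 servings → $4.96.
hummus + avocado with both targets exact would need a negative amount; discard.
hummus + milk with both tight: 2.658 servings and 6.91 servings → $3.88.
Greek yogurt + avocado with both tight: 2.138 servings and 6.841 servings → $14.30.
Greek yogurt + milk: the both-tight solution has a negative serving — not a feasible corner.
avocado + milk with both tight: 5.9 servings and 5.9 servings → $12.10.
So the least-cost plan costs $3.88.

$3.88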